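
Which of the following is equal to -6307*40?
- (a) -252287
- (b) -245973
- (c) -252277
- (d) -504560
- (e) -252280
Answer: e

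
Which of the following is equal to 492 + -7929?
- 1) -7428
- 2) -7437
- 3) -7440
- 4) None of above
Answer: 2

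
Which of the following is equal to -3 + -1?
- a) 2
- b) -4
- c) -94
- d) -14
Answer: b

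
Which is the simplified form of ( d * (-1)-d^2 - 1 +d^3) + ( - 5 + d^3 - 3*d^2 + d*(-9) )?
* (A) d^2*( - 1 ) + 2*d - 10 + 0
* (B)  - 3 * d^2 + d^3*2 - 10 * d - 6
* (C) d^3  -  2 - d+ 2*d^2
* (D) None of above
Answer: D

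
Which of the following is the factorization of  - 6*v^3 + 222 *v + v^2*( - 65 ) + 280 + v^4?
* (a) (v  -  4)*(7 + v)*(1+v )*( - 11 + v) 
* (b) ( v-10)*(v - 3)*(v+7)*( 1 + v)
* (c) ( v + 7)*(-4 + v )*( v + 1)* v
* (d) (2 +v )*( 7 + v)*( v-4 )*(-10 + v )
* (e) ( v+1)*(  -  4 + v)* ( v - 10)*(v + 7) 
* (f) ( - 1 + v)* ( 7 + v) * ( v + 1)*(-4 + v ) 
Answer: e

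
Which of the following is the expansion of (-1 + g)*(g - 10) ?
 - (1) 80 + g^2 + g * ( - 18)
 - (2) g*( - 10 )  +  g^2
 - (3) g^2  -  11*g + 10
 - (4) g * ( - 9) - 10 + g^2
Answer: 3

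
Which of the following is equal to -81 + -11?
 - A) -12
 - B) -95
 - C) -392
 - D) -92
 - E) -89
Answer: D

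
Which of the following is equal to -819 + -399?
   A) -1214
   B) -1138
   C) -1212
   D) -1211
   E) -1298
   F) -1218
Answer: F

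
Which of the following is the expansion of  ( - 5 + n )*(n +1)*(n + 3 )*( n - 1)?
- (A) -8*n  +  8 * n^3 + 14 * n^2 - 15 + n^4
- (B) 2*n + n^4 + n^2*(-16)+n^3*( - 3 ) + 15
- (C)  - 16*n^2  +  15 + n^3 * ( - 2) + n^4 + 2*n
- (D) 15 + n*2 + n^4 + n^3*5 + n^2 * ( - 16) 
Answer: C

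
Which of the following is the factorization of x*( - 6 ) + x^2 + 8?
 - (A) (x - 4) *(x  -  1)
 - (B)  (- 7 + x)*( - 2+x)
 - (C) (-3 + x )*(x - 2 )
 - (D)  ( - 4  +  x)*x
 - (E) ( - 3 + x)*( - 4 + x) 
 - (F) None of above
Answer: F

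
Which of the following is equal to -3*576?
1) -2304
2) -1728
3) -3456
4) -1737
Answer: 2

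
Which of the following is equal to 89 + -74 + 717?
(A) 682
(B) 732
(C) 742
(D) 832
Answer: B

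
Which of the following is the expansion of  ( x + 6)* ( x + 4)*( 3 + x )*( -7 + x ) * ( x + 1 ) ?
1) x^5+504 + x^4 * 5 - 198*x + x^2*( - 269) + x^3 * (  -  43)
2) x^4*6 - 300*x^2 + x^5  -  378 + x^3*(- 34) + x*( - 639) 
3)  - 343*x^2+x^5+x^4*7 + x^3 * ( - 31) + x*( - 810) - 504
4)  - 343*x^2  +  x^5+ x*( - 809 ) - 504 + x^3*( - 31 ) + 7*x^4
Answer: 3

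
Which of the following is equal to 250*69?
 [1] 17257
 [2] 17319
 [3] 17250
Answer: 3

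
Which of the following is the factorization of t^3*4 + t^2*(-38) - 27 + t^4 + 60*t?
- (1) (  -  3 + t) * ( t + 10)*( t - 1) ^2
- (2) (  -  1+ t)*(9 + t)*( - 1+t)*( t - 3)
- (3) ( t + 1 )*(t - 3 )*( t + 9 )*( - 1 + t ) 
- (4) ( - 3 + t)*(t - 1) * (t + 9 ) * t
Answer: 2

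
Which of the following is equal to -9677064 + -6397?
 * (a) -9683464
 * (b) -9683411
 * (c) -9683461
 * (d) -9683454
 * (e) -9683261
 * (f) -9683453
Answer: c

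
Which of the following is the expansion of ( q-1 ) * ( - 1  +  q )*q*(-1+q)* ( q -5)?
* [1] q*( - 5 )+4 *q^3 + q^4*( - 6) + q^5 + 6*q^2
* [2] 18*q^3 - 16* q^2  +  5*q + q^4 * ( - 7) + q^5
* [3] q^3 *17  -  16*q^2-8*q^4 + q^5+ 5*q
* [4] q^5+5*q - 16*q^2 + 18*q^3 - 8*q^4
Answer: 4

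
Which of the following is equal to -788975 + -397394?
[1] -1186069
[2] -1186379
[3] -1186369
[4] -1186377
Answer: 3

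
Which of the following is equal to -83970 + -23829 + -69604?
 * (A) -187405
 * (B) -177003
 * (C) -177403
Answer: C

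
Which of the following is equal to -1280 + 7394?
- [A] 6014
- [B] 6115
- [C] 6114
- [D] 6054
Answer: C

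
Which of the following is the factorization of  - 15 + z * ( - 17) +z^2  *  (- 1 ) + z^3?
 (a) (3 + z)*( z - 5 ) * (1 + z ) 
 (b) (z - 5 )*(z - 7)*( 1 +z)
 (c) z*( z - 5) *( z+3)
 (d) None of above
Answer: a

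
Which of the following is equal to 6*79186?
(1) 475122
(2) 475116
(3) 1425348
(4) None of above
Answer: 2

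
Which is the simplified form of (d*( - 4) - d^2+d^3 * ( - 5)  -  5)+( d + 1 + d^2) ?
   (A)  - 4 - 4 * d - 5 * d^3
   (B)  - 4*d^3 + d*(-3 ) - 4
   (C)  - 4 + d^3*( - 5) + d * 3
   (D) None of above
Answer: D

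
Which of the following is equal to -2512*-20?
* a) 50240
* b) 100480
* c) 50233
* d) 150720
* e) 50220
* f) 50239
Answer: a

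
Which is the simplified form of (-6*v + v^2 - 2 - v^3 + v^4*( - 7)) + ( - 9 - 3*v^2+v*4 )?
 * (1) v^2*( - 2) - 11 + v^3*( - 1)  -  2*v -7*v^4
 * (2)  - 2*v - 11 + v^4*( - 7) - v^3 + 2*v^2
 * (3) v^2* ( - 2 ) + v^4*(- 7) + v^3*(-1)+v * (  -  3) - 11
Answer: 1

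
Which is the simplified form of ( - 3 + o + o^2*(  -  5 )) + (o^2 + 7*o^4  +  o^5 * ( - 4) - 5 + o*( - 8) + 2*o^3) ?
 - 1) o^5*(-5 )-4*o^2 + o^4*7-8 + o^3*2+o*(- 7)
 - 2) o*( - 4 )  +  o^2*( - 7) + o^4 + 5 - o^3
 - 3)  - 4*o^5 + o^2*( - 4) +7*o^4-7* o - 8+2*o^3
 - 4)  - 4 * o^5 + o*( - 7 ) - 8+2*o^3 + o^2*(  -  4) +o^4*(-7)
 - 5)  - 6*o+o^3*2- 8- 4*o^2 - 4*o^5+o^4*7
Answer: 3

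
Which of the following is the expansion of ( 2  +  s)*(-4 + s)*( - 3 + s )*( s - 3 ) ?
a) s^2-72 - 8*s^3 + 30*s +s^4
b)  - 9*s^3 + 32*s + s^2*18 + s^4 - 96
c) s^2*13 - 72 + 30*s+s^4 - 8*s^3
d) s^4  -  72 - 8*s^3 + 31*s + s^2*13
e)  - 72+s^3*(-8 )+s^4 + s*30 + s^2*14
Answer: c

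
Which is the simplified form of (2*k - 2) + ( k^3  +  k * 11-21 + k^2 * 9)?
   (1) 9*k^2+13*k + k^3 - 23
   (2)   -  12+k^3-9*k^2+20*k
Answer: 1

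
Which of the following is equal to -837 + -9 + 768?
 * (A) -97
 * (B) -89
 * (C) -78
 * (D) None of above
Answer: C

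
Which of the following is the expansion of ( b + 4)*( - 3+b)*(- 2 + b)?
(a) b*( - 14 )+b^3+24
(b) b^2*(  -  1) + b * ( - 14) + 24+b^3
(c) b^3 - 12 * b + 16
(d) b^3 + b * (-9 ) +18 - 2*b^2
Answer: b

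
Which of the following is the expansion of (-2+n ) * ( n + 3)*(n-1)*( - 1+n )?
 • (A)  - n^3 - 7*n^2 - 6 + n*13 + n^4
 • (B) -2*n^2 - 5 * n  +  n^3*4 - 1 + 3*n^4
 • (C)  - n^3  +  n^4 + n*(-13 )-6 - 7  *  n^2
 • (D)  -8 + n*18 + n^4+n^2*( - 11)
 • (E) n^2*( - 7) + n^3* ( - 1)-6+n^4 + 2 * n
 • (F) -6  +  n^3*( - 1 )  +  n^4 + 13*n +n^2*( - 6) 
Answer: A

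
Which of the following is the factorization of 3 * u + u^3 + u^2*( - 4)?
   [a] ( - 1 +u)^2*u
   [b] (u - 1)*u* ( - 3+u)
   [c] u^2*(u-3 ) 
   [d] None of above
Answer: b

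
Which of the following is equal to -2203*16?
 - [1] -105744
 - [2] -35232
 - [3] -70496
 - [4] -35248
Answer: 4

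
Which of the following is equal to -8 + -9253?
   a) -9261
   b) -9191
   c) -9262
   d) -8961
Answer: a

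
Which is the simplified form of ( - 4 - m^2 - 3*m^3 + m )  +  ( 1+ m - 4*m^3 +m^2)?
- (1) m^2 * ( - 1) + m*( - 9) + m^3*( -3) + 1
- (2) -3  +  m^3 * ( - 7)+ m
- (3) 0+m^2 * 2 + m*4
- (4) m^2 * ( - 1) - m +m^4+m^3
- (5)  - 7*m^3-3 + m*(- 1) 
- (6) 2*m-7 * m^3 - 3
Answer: 6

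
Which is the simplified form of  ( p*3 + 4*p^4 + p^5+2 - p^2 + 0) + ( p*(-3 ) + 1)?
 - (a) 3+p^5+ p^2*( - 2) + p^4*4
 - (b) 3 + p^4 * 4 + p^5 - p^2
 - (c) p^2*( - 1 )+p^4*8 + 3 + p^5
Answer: b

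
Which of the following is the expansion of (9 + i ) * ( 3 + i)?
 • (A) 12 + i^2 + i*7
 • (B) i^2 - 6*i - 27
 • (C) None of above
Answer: C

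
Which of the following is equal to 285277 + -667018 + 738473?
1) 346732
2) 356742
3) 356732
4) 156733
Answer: 3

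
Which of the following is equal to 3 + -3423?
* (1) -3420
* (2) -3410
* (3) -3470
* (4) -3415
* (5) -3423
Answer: 1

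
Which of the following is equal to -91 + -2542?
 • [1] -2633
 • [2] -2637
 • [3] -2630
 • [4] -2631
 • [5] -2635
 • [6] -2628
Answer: 1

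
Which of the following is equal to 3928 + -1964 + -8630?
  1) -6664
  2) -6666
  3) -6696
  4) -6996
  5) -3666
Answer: 2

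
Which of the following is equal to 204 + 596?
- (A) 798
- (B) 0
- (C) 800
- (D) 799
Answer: C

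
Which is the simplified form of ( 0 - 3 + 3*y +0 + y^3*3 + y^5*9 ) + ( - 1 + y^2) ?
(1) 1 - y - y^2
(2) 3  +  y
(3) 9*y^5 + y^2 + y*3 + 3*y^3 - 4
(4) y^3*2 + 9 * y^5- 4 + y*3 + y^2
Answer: 3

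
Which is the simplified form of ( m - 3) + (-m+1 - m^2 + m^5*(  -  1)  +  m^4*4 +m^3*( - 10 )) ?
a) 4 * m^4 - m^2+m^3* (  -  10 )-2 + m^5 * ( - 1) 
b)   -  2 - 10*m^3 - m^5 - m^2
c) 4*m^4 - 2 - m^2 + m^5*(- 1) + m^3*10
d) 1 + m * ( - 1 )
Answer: a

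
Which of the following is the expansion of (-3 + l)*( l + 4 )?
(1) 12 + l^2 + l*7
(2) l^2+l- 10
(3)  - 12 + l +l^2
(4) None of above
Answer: 3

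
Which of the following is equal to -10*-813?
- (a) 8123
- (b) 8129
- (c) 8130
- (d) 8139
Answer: c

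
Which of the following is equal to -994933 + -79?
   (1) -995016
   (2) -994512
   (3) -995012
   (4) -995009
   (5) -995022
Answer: 3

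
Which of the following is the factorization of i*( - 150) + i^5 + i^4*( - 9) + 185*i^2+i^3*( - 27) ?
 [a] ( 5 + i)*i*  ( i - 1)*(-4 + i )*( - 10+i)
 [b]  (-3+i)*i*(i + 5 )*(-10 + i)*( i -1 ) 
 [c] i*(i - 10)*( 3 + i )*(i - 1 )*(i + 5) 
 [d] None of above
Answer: b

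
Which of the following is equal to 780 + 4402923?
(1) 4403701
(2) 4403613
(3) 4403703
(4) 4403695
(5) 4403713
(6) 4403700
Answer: 3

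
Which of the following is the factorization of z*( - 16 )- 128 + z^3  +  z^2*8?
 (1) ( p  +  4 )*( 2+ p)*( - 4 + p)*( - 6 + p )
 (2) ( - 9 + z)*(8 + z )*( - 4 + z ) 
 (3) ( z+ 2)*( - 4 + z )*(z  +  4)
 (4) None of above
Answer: 4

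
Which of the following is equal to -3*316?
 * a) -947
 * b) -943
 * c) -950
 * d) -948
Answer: d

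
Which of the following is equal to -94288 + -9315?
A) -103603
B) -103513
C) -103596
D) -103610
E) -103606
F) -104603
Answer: A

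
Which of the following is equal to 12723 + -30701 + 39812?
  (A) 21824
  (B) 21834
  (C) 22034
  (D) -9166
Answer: B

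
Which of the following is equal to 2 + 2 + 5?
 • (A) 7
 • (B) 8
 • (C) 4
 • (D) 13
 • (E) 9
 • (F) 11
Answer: E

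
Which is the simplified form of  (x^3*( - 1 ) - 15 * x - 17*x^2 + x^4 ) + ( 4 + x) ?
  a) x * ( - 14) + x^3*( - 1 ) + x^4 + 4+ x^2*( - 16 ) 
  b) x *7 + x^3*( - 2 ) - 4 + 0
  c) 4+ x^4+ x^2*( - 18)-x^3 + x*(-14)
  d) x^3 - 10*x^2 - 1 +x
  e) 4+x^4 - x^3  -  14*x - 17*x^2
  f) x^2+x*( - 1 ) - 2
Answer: e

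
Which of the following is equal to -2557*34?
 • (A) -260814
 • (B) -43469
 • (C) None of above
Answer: C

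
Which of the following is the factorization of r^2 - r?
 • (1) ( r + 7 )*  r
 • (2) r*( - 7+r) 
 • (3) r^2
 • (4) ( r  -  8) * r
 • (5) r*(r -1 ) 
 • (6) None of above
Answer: 5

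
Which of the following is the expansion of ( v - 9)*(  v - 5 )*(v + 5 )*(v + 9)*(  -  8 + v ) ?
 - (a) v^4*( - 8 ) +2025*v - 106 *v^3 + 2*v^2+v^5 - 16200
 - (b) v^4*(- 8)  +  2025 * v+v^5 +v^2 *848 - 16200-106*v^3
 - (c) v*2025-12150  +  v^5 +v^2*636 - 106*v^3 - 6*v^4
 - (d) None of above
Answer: b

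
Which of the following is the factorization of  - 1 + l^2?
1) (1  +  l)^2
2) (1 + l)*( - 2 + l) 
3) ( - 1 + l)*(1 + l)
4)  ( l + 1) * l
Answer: 3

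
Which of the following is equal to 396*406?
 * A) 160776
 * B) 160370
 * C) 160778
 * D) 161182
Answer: A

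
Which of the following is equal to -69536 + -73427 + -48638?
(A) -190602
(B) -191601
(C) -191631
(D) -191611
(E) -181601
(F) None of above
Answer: B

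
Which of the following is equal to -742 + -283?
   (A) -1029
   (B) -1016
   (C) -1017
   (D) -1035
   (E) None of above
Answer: E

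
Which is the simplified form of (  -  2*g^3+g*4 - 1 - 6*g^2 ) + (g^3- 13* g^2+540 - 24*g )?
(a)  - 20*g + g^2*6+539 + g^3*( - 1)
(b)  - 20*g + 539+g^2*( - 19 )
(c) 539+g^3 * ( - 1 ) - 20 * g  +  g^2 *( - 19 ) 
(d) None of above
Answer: c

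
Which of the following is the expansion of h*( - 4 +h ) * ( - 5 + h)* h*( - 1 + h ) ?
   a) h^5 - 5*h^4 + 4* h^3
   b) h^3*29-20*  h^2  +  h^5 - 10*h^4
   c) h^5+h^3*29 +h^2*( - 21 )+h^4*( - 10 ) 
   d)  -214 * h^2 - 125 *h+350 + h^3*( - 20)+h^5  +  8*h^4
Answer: b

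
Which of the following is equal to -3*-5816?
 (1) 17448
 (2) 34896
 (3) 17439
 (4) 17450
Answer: 1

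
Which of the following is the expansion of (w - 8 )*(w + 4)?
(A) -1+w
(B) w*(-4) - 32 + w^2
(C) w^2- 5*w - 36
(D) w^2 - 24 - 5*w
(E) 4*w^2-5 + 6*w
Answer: B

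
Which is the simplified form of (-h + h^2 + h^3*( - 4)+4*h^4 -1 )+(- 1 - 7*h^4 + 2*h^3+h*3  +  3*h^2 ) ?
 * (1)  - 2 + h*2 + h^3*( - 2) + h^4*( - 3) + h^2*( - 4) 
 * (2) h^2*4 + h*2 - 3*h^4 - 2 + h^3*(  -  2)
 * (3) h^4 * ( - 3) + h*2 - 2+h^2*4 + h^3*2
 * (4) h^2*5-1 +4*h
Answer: 2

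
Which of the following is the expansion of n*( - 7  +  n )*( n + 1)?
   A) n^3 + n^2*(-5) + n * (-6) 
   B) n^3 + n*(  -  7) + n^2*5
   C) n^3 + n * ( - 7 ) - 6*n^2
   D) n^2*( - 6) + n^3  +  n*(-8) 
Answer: C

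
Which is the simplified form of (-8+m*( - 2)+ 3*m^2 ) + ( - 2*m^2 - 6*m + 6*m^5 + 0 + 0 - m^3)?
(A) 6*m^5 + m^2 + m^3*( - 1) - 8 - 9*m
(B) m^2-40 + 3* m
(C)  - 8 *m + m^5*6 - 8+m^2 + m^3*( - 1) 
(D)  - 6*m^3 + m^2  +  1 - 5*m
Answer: C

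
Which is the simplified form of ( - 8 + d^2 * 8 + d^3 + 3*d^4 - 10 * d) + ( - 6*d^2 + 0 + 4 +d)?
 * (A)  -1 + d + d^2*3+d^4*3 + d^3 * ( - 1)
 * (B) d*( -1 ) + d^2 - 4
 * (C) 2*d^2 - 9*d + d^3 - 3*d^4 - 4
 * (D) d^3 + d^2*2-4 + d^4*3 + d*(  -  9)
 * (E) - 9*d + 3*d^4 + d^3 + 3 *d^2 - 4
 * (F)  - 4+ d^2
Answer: D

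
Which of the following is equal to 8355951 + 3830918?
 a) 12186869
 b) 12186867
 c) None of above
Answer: a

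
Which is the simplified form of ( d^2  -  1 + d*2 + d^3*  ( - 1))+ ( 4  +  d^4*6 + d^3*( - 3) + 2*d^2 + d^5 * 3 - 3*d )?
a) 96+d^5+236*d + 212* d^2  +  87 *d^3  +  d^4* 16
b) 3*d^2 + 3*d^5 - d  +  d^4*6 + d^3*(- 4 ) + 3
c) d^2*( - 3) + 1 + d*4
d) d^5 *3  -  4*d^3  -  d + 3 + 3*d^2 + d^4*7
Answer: b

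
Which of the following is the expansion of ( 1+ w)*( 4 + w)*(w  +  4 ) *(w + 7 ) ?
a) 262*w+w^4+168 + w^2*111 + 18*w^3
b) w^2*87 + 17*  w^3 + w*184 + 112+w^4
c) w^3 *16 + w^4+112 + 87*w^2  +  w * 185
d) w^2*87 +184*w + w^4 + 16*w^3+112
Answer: d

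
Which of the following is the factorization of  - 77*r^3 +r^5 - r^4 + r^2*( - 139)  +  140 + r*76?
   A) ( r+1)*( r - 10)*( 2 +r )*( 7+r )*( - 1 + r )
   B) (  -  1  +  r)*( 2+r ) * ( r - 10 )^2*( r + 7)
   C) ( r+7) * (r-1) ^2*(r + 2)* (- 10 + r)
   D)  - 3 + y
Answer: A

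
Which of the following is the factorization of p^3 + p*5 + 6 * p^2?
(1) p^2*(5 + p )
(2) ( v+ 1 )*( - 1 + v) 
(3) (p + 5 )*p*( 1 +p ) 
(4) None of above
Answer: 3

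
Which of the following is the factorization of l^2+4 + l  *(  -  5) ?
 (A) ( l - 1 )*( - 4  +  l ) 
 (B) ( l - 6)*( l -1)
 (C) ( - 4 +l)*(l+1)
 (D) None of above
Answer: A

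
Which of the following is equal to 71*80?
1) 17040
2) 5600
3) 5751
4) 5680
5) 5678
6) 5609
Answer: 4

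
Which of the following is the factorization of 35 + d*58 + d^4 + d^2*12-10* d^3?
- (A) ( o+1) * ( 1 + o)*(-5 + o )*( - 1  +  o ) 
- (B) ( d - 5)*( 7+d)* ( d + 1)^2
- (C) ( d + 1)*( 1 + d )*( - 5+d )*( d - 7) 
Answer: C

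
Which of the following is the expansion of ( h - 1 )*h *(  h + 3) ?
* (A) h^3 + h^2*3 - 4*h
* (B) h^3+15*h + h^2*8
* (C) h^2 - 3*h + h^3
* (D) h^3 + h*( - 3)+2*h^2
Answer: D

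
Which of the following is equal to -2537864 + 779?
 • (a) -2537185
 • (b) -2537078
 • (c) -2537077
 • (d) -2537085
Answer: d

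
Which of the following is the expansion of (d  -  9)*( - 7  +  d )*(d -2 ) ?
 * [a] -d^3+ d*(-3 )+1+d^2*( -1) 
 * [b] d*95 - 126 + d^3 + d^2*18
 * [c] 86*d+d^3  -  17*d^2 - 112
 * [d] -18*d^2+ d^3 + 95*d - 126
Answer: d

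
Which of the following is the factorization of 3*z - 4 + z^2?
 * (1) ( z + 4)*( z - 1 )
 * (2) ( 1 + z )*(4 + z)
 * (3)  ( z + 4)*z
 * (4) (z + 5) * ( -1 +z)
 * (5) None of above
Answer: 1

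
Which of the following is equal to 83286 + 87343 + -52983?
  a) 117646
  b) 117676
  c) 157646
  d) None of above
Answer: a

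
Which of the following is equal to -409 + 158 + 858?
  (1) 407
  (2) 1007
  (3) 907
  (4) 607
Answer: 4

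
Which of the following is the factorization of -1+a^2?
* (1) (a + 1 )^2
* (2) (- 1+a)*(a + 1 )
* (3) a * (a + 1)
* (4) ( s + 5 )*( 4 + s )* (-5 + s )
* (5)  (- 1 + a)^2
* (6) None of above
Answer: 2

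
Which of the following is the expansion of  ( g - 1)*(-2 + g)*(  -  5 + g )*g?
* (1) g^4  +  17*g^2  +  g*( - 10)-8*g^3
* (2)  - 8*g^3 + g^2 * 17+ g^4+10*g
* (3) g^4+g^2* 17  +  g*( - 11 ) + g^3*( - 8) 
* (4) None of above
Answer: 1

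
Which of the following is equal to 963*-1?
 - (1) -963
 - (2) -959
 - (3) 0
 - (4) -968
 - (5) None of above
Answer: 1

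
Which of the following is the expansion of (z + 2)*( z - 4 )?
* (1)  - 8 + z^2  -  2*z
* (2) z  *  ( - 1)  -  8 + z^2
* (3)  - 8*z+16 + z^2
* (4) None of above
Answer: 1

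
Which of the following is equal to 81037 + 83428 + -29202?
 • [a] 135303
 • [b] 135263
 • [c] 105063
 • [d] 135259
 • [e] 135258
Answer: b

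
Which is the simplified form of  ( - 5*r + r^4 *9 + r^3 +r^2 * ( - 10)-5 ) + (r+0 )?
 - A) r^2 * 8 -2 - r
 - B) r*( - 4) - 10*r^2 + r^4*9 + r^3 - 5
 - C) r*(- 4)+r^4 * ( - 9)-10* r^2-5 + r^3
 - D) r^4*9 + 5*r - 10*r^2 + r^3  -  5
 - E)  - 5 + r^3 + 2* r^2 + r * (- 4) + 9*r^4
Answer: B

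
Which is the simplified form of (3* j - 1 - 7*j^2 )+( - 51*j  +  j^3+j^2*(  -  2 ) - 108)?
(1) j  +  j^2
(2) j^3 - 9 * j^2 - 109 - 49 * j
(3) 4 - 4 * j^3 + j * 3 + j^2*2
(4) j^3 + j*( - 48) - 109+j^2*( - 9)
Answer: 4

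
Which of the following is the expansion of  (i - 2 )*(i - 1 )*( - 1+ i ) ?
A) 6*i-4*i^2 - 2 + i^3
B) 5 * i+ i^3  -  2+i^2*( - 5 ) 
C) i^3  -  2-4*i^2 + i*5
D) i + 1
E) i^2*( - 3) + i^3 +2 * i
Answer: C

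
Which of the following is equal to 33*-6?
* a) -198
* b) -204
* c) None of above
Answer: a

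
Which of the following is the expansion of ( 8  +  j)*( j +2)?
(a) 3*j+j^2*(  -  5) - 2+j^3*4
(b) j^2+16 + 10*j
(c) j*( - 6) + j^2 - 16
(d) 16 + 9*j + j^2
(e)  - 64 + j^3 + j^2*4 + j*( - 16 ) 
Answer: b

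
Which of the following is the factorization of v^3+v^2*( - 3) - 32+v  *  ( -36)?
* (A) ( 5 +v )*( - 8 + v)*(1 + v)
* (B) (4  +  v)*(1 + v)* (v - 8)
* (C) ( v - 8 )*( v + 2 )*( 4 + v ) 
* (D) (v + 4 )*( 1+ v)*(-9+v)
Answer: B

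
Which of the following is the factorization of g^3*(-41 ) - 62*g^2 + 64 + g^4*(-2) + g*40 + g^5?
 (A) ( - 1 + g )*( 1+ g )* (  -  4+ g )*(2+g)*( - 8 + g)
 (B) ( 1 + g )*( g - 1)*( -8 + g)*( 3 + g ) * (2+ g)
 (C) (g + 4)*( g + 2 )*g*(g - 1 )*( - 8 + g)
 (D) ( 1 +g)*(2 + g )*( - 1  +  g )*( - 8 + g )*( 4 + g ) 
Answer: D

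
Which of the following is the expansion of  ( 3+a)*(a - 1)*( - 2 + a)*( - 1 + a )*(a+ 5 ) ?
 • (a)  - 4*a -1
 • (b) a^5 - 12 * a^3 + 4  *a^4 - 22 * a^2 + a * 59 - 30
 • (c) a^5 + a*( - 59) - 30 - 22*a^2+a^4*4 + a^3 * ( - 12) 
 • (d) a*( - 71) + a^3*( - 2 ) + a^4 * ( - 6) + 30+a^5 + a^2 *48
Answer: b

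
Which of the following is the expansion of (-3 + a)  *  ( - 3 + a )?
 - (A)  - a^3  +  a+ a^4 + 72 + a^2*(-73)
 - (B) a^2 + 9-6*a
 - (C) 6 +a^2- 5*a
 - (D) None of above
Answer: B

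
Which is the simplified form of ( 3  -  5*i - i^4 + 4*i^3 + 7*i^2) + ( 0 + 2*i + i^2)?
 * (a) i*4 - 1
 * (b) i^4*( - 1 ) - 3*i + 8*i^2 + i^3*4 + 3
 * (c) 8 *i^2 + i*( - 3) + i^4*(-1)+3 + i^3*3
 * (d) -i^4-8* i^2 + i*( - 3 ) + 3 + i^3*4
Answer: b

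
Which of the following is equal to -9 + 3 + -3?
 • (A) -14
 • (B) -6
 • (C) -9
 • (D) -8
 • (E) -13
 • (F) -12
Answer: C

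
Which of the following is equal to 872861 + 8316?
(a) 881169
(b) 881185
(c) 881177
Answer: c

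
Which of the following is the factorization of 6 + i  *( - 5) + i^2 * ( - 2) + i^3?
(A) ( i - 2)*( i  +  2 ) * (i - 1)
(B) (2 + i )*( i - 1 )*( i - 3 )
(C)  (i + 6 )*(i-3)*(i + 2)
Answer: B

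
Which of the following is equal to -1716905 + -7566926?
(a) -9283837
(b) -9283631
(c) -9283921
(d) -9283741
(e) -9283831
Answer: e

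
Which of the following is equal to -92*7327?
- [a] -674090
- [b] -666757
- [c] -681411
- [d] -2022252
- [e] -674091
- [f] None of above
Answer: f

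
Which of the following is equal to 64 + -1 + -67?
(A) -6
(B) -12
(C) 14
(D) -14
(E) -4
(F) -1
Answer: E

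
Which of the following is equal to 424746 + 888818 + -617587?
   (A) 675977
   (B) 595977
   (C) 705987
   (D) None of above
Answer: D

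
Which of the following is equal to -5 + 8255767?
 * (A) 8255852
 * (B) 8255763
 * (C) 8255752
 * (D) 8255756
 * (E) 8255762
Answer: E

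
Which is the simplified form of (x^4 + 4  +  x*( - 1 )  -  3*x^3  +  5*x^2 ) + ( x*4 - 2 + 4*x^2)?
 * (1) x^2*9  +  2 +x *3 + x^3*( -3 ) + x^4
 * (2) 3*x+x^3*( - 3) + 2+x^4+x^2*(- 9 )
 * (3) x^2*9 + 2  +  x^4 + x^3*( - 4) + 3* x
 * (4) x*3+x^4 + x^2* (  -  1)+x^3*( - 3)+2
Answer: 1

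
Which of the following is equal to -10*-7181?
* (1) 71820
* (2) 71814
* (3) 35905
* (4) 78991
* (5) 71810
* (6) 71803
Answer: 5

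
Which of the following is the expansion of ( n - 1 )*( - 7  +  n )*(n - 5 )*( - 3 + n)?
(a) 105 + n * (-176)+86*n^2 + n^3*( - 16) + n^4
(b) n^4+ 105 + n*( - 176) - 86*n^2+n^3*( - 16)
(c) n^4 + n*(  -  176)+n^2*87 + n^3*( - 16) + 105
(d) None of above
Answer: a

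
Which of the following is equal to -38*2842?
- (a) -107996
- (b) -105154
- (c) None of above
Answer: a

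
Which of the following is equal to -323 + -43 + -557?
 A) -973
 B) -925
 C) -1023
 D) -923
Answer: D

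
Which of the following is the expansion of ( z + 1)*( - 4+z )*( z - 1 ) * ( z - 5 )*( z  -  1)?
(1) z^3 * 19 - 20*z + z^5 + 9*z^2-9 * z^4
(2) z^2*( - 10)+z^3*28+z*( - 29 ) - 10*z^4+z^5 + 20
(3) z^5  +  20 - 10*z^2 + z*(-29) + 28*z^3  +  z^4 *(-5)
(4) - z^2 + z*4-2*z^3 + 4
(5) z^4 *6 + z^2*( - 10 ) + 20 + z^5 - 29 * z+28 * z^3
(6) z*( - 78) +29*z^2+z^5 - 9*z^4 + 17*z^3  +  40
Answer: 2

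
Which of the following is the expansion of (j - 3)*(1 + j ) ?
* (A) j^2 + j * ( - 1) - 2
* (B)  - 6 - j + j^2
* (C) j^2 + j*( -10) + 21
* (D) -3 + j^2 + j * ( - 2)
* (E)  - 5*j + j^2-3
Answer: D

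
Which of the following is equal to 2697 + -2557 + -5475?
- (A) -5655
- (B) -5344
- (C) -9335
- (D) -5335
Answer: D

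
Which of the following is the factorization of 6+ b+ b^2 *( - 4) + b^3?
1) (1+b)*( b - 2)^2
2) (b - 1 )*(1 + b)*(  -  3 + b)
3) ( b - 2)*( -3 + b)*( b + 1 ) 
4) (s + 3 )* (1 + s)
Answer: 3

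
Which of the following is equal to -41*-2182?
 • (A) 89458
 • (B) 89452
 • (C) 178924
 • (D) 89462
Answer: D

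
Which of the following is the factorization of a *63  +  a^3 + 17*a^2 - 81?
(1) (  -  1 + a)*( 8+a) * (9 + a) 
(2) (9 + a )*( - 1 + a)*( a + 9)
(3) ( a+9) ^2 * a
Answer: 2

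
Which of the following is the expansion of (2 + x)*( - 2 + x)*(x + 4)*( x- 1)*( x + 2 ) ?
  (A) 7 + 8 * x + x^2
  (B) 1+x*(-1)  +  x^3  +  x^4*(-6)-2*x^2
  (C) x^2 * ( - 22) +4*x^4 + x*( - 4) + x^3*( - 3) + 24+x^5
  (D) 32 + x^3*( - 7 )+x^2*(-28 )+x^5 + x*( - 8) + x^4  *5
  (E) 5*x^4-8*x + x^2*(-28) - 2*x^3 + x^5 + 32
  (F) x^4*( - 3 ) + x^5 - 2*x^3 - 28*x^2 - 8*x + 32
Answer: E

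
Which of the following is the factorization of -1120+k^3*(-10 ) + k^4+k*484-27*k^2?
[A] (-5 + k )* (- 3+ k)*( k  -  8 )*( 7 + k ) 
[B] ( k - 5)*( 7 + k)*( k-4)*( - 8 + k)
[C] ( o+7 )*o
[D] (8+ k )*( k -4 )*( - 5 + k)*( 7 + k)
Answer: B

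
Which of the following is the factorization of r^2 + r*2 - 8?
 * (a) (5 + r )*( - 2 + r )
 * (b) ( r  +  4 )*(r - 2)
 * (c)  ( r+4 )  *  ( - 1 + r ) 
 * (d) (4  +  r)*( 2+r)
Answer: b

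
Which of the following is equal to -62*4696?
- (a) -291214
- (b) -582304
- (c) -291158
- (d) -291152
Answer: d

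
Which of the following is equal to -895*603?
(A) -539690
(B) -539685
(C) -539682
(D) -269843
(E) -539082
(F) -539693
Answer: B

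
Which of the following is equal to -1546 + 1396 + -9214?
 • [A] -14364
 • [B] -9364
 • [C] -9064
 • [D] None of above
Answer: B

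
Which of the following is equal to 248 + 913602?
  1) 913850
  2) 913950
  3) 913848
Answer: 1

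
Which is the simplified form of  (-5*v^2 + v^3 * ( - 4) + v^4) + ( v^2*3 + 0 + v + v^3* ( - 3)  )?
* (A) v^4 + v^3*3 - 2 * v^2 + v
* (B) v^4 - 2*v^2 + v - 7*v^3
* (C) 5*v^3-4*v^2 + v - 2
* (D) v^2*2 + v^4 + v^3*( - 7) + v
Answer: B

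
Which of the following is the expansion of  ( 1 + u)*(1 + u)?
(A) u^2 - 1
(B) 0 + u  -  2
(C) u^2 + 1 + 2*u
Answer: C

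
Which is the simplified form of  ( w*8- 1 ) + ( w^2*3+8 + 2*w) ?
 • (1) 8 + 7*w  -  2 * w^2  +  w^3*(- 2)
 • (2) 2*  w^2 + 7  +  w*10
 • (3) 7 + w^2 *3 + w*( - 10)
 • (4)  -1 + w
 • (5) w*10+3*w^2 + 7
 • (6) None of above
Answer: 5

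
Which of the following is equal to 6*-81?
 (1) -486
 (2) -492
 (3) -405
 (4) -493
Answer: 1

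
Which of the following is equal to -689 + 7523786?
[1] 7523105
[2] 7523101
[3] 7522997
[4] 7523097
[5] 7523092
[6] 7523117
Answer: 4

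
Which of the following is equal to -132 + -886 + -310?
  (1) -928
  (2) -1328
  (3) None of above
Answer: 2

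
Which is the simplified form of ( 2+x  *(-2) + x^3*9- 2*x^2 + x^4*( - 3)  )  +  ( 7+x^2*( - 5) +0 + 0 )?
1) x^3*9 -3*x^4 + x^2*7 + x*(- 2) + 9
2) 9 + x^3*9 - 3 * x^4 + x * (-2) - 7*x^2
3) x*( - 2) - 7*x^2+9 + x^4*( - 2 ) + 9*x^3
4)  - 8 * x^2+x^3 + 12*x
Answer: 2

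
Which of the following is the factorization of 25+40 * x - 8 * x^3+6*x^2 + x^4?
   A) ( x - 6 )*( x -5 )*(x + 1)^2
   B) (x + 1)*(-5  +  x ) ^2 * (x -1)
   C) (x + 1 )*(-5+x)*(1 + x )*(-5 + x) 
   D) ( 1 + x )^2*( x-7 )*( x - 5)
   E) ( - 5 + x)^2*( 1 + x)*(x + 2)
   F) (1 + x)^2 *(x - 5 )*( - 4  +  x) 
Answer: C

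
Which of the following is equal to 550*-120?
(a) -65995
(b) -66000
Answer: b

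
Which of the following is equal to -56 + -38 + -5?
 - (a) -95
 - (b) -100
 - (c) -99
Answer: c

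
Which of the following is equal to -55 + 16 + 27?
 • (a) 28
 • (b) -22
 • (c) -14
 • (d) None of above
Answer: d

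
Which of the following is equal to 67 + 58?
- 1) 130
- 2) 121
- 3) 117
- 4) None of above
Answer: 4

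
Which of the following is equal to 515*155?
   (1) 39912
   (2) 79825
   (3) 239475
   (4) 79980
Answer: 2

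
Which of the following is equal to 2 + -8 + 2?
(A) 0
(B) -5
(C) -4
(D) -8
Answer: C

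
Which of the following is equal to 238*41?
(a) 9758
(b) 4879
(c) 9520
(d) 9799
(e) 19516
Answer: a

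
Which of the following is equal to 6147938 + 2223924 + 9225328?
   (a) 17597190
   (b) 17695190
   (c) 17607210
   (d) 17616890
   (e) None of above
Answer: a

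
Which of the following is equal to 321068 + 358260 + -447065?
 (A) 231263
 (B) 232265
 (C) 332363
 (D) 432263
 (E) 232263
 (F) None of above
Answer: E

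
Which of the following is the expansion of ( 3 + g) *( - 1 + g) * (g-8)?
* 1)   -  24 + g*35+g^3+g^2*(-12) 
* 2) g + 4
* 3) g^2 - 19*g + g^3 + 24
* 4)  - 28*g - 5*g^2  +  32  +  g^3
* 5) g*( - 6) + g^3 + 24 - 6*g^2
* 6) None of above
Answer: 6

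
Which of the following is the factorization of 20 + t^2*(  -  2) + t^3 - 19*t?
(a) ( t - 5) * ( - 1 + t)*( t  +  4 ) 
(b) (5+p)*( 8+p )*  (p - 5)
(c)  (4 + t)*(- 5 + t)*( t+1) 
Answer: a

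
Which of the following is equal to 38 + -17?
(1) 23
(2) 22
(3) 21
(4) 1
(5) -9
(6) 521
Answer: 3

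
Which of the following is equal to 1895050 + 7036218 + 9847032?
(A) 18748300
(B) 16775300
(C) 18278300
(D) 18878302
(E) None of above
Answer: E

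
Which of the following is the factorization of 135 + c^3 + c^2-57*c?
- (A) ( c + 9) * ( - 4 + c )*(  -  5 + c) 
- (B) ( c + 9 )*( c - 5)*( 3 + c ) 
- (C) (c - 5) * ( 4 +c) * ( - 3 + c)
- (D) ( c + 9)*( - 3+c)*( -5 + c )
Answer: D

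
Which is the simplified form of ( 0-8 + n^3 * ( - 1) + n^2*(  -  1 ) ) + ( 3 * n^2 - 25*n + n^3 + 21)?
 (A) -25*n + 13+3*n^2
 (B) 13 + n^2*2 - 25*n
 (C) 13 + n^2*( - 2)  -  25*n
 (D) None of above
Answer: B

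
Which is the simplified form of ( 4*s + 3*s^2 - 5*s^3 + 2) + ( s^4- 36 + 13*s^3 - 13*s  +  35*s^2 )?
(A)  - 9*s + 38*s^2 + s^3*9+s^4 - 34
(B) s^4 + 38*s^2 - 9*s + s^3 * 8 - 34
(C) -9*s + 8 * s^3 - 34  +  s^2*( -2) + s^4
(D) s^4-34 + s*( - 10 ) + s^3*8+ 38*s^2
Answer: B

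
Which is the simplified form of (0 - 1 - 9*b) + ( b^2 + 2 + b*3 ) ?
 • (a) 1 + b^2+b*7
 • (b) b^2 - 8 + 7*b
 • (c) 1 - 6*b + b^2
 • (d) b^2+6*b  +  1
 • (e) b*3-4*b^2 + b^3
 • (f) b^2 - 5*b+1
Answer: c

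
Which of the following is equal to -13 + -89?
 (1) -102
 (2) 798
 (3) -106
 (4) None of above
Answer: 1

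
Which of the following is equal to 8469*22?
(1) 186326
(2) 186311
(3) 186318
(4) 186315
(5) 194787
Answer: 3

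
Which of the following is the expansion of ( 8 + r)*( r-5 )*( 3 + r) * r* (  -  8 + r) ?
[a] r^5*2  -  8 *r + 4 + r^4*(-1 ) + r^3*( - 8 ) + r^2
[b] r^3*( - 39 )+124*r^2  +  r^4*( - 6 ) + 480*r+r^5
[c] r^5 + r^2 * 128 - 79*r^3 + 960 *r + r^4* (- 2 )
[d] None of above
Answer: c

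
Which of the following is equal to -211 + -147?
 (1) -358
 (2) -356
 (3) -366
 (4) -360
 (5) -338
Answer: 1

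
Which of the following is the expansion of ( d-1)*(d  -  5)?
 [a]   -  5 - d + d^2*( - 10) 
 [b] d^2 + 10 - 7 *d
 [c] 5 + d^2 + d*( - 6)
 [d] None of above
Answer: c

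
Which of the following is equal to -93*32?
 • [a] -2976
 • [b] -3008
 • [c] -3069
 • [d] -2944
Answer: a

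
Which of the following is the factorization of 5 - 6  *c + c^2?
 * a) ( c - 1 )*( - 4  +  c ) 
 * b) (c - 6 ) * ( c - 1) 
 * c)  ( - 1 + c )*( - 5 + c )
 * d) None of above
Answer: c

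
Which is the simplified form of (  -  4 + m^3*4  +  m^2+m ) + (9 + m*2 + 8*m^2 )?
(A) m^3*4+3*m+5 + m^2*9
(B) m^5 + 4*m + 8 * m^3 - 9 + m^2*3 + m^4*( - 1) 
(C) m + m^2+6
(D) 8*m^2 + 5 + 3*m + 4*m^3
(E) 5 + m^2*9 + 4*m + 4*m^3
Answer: A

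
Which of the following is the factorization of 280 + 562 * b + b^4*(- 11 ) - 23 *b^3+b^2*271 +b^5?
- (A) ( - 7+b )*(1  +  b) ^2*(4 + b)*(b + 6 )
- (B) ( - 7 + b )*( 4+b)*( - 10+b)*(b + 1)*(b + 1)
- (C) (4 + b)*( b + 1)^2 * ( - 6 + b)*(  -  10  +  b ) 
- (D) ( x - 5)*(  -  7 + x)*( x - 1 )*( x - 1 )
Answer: B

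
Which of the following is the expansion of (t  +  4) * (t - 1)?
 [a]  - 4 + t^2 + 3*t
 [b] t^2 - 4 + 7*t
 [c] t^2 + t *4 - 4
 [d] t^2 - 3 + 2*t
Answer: a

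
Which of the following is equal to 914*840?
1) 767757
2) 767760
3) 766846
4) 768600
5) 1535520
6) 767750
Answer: 2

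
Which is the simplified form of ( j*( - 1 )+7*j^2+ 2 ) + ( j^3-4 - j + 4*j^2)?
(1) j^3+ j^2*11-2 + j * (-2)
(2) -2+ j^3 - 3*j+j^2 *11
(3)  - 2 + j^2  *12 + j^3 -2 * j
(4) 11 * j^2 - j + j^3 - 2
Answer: 1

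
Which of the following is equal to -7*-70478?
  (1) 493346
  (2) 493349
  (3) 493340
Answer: 1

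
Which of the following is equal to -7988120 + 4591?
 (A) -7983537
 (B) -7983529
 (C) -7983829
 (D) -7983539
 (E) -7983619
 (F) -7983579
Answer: B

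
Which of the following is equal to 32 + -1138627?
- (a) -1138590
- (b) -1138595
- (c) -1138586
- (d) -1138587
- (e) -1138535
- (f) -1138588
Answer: b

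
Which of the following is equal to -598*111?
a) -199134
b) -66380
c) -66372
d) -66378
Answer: d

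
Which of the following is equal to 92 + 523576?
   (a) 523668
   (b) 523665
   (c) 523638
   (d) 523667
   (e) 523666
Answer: a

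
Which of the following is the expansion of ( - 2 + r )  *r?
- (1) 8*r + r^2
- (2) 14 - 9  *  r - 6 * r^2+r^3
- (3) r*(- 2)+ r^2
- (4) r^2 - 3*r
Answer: 3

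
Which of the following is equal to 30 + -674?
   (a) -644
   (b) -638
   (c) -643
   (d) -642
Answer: a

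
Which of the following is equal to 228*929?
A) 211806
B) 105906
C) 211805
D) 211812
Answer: D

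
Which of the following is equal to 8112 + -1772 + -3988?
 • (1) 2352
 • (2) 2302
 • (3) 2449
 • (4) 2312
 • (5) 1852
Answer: 1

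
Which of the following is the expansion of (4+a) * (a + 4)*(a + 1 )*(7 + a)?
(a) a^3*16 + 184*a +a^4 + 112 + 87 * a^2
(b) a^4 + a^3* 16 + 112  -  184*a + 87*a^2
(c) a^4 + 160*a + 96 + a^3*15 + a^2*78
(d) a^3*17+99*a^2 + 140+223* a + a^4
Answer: a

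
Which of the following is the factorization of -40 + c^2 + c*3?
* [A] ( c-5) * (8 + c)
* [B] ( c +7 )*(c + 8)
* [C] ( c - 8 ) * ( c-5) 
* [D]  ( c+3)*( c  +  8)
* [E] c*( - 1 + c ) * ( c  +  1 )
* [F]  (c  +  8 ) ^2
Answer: A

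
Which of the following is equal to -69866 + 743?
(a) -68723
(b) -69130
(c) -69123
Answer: c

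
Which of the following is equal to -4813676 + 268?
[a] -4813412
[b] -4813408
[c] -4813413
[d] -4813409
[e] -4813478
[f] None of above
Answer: b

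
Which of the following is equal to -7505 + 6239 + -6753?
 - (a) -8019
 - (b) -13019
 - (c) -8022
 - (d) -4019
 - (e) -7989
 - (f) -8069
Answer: a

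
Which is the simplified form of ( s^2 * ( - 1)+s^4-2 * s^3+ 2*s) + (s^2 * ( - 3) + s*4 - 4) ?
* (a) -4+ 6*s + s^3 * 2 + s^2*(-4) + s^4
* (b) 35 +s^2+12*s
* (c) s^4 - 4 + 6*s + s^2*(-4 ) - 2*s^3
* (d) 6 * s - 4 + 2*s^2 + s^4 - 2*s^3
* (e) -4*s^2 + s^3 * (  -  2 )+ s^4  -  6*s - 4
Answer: c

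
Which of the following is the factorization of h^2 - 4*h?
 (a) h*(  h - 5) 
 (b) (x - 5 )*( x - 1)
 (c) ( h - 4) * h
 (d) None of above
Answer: c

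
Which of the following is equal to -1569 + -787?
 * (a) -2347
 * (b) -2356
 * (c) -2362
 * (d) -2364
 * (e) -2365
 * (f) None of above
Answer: b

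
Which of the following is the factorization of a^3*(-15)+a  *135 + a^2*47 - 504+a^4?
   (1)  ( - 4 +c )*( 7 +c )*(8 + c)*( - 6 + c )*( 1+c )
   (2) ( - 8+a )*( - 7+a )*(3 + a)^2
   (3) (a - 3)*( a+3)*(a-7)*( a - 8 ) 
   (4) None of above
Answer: 3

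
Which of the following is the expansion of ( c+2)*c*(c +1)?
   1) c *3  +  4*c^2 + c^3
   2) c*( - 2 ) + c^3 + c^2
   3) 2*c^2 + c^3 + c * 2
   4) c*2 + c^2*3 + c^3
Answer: 4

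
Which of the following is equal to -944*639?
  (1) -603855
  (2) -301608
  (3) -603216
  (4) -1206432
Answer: 3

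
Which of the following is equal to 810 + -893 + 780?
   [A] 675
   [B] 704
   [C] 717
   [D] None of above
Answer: D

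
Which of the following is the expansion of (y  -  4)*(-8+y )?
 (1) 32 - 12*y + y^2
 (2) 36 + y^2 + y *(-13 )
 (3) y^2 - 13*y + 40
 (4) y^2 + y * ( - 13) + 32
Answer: 1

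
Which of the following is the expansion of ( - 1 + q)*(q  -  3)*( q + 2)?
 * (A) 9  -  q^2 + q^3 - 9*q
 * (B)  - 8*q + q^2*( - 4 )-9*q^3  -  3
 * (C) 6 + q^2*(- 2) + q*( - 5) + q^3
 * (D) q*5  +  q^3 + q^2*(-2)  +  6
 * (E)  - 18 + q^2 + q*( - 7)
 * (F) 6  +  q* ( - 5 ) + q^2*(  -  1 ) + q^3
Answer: C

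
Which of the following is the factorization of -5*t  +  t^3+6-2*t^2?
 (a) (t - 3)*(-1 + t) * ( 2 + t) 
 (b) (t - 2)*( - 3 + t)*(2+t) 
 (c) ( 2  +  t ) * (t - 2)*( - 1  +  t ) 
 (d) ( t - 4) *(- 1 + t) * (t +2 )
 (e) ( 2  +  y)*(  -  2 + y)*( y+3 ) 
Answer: a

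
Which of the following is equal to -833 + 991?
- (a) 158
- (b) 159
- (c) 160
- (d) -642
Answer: a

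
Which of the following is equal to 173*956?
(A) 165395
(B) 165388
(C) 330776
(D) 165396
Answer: B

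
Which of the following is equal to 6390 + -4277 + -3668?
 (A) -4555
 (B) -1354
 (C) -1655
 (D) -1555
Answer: D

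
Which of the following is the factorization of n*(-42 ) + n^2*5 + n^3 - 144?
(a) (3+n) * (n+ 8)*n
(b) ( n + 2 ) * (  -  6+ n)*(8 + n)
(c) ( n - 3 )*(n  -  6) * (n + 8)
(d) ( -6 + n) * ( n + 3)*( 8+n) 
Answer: d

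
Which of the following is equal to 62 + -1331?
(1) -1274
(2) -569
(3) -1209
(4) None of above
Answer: 4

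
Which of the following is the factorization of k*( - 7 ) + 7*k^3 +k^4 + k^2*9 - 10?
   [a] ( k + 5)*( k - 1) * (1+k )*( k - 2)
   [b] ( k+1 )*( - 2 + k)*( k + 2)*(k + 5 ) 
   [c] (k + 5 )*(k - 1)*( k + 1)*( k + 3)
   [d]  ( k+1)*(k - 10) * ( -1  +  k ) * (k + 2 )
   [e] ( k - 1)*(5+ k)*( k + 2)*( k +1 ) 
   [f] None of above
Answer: e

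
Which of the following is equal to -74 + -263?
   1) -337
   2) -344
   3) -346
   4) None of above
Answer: 1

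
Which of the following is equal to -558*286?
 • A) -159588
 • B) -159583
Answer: A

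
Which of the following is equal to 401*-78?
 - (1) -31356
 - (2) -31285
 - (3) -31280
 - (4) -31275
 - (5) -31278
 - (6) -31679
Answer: 5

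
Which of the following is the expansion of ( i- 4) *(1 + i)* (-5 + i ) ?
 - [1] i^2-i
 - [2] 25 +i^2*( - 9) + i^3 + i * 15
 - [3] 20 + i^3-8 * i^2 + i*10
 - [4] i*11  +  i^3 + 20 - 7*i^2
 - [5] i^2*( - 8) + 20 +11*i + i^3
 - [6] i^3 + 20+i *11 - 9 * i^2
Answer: 5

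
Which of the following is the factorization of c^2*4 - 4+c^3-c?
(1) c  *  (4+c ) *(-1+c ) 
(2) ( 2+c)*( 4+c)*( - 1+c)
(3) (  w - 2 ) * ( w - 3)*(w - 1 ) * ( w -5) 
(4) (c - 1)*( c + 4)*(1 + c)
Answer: 4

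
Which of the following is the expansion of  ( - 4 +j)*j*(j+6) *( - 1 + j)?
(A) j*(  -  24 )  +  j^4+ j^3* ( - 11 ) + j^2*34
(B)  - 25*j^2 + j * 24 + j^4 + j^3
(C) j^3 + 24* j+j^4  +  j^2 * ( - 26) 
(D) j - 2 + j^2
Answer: C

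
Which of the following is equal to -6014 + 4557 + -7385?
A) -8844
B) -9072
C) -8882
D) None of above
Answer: D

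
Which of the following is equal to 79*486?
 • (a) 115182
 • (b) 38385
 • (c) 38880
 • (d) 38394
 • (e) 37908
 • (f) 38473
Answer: d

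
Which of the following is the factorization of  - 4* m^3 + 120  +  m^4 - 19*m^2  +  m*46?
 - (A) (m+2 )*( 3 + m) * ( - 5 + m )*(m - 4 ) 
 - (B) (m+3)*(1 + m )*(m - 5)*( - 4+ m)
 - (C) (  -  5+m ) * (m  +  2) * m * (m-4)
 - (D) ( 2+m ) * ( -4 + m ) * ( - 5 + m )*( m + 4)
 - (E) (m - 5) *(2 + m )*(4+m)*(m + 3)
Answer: A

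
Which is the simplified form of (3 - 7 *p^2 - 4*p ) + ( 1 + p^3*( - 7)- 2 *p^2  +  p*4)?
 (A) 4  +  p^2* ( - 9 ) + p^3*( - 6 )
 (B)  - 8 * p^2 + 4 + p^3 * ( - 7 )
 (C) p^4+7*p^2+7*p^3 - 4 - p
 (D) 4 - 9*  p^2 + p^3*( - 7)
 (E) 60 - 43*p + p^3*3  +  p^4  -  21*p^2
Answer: D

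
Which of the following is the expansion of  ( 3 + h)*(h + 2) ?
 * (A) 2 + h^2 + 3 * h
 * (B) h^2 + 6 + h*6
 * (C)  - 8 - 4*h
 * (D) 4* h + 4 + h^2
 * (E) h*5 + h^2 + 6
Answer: E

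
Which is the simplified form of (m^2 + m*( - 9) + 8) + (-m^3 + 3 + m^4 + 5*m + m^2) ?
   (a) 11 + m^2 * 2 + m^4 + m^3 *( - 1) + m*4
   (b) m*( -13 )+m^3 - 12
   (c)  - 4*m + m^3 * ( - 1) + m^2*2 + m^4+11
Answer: c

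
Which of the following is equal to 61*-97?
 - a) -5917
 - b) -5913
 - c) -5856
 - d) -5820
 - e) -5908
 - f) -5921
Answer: a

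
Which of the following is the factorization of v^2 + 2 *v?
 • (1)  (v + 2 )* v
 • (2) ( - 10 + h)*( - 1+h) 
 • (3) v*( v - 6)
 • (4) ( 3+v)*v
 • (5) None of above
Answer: 1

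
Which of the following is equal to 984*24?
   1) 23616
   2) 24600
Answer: 1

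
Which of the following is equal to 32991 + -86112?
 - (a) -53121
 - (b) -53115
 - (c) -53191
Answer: a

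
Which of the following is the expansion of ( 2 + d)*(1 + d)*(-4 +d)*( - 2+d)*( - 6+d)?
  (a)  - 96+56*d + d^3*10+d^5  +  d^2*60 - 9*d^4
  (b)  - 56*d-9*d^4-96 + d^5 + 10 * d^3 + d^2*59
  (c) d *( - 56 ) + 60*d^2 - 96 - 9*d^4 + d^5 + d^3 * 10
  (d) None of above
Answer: c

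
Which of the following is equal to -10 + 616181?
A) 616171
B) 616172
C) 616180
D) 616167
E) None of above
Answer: A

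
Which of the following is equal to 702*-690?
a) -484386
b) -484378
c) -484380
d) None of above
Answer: c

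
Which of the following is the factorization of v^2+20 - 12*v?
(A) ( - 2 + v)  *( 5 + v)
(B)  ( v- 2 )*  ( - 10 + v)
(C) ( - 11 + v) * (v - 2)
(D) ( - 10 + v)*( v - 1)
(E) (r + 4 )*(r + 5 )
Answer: B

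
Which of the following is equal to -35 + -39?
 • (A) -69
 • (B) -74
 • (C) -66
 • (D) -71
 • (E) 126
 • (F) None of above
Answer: B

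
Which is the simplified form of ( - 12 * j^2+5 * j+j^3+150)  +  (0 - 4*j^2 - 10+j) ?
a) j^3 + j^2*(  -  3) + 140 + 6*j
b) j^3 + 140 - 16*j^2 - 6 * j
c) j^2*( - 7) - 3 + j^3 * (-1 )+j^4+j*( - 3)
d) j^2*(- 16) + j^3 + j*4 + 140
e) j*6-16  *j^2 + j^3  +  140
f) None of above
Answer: e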